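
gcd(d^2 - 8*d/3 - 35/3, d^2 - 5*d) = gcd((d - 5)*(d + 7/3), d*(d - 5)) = d - 5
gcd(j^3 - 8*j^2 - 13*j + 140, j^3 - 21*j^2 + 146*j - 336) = j - 7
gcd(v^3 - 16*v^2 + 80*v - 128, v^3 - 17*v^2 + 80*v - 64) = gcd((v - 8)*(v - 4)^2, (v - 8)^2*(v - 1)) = v - 8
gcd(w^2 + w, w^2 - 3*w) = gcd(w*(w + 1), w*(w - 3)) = w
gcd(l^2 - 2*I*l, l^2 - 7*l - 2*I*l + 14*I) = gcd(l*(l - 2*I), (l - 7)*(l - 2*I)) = l - 2*I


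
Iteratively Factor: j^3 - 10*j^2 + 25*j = (j - 5)*(j^2 - 5*j) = (j - 5)^2*(j)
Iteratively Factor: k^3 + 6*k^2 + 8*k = (k + 4)*(k^2 + 2*k) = k*(k + 4)*(k + 2)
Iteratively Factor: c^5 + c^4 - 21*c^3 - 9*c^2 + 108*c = (c - 3)*(c^4 + 4*c^3 - 9*c^2 - 36*c) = (c - 3)*(c + 3)*(c^3 + c^2 - 12*c) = (c - 3)*(c + 3)*(c + 4)*(c^2 - 3*c) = c*(c - 3)*(c + 3)*(c + 4)*(c - 3)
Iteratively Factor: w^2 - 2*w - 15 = (w - 5)*(w + 3)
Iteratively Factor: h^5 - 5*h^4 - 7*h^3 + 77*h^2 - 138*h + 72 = (h - 3)*(h^4 - 2*h^3 - 13*h^2 + 38*h - 24) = (h - 3)^2*(h^3 + h^2 - 10*h + 8) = (h - 3)^2*(h + 4)*(h^2 - 3*h + 2) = (h - 3)^2*(h - 2)*(h + 4)*(h - 1)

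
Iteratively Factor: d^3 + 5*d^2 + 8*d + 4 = (d + 2)*(d^2 + 3*d + 2) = (d + 1)*(d + 2)*(d + 2)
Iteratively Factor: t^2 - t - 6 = (t - 3)*(t + 2)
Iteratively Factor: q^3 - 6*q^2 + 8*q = (q)*(q^2 - 6*q + 8) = q*(q - 2)*(q - 4)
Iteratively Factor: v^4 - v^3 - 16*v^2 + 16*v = (v)*(v^3 - v^2 - 16*v + 16) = v*(v - 4)*(v^2 + 3*v - 4) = v*(v - 4)*(v - 1)*(v + 4)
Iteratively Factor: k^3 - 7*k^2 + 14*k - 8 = (k - 2)*(k^2 - 5*k + 4) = (k - 4)*(k - 2)*(k - 1)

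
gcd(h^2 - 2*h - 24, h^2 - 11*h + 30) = h - 6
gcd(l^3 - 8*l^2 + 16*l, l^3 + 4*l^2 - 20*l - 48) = l - 4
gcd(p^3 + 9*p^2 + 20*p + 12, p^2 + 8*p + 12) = p^2 + 8*p + 12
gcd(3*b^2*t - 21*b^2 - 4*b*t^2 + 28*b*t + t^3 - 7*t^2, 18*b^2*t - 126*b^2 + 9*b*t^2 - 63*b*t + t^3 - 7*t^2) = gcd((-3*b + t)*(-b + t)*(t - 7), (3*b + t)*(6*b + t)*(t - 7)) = t - 7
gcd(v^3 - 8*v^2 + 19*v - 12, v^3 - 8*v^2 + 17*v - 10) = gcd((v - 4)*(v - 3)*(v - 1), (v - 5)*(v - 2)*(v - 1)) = v - 1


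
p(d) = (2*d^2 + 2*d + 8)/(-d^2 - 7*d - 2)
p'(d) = (2*d + 7)*(2*d^2 + 2*d + 8)/(-d^2 - 7*d - 2)^2 + (4*d + 2)/(-d^2 - 7*d - 2) = 4*(-3*d^2 + 2*d + 13)/(d^4 + 14*d^3 + 53*d^2 + 28*d + 4)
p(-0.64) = 3.64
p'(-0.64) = 9.79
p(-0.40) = 11.75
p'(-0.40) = 114.45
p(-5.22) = 7.14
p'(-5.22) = -5.96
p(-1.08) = 1.86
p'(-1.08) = 1.52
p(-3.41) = 2.39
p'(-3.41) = -1.09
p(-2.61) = 1.73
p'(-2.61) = -0.57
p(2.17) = -0.99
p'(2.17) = 0.03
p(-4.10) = 3.38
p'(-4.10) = -1.87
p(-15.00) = -3.51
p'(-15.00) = -0.19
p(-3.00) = 2.00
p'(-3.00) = -0.80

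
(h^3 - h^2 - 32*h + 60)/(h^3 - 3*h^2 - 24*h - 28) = (-h^3 + h^2 + 32*h - 60)/(-h^3 + 3*h^2 + 24*h + 28)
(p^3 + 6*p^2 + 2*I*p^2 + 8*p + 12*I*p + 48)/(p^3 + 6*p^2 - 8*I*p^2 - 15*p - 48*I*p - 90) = (p^2 + 2*I*p + 8)/(p^2 - 8*I*p - 15)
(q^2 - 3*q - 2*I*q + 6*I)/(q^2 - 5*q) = (q^2 - 3*q - 2*I*q + 6*I)/(q*(q - 5))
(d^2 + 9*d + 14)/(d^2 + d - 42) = (d + 2)/(d - 6)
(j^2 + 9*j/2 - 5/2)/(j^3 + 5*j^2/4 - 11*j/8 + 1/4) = 4*(j + 5)/(4*j^2 + 7*j - 2)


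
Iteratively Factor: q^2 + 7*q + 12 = (q + 3)*(q + 4)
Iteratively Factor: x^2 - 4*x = (x)*(x - 4)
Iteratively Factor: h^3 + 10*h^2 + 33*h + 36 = (h + 3)*(h^2 + 7*h + 12) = (h + 3)^2*(h + 4)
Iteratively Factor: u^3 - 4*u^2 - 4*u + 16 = (u - 4)*(u^2 - 4) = (u - 4)*(u + 2)*(u - 2)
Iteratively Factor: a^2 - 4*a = (a)*(a - 4)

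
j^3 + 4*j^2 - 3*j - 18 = (j - 2)*(j + 3)^2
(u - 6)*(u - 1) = u^2 - 7*u + 6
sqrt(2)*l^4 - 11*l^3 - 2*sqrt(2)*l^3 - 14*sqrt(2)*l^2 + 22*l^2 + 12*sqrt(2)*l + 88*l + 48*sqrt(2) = (l - 4)*(l + 2)*(l - 6*sqrt(2))*(sqrt(2)*l + 1)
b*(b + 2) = b^2 + 2*b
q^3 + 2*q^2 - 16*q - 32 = (q - 4)*(q + 2)*(q + 4)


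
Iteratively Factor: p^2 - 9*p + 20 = (p - 5)*(p - 4)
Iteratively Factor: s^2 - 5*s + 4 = (s - 4)*(s - 1)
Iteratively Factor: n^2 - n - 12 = (n - 4)*(n + 3)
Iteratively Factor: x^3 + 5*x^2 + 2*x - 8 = (x + 4)*(x^2 + x - 2) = (x - 1)*(x + 4)*(x + 2)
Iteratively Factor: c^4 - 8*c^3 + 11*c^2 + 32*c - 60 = (c + 2)*(c^3 - 10*c^2 + 31*c - 30) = (c - 2)*(c + 2)*(c^2 - 8*c + 15) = (c - 5)*(c - 2)*(c + 2)*(c - 3)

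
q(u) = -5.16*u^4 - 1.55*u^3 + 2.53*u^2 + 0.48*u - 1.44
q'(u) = -20.64*u^3 - 4.65*u^2 + 5.06*u + 0.48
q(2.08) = -100.03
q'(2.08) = -194.85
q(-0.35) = -1.31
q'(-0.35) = -0.98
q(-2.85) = -286.81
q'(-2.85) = 426.09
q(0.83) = -2.63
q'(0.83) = -10.33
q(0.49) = -1.08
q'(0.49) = -0.59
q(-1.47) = -15.85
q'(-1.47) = 48.56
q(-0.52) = -1.16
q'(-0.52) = -0.51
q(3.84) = -1172.01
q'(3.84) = -1217.36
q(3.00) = -437.04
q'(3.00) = -583.47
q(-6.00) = -6265.80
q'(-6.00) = 4260.96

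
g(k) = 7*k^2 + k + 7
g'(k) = 14*k + 1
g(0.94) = 14.13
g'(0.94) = 14.16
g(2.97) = 71.72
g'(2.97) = 42.58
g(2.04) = 38.17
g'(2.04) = 29.56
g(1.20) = 18.28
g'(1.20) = 17.80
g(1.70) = 28.93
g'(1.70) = 24.80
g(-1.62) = 23.75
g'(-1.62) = -21.68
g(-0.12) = 6.98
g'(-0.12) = -0.68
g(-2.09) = 35.49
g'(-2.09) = -28.26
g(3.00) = 73.00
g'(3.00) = 43.00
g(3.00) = 73.00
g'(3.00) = 43.00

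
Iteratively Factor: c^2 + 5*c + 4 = (c + 1)*(c + 4)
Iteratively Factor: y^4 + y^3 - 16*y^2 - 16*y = (y + 1)*(y^3 - 16*y) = (y - 4)*(y + 1)*(y^2 + 4*y) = y*(y - 4)*(y + 1)*(y + 4)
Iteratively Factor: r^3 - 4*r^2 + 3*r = (r - 3)*(r^2 - r) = r*(r - 3)*(r - 1)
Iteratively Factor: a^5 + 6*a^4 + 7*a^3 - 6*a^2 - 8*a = (a)*(a^4 + 6*a^3 + 7*a^2 - 6*a - 8) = a*(a + 1)*(a^3 + 5*a^2 + 2*a - 8) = a*(a + 1)*(a + 4)*(a^2 + a - 2) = a*(a - 1)*(a + 1)*(a + 4)*(a + 2)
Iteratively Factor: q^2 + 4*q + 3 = (q + 3)*(q + 1)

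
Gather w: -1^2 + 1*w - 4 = w - 5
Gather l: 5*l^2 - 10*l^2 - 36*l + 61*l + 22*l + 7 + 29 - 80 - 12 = -5*l^2 + 47*l - 56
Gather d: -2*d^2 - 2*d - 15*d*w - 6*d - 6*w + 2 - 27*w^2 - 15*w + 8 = -2*d^2 + d*(-15*w - 8) - 27*w^2 - 21*w + 10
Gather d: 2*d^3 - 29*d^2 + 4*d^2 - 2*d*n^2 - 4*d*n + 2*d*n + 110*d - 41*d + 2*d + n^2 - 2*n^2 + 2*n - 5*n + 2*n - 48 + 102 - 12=2*d^3 - 25*d^2 + d*(-2*n^2 - 2*n + 71) - n^2 - n + 42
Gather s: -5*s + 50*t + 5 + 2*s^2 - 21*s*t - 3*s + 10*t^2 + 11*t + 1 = 2*s^2 + s*(-21*t - 8) + 10*t^2 + 61*t + 6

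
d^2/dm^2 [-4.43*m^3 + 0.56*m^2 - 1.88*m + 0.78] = 1.12 - 26.58*m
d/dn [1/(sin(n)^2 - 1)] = -2*sin(n)/cos(n)^3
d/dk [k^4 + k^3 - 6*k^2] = k*(4*k^2 + 3*k - 12)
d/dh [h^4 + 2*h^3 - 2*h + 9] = 4*h^3 + 6*h^2 - 2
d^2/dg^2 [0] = 0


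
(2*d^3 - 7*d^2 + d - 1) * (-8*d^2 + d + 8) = -16*d^5 + 58*d^4 + d^3 - 47*d^2 + 7*d - 8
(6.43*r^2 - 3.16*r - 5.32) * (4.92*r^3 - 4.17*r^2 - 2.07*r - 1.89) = 31.6356*r^5 - 42.3603*r^4 - 26.3073*r^3 + 16.5729*r^2 + 16.9848*r + 10.0548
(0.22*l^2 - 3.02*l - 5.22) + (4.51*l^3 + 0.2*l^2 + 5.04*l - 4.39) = 4.51*l^3 + 0.42*l^2 + 2.02*l - 9.61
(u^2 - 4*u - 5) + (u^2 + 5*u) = 2*u^2 + u - 5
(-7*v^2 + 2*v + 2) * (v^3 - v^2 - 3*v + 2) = -7*v^5 + 9*v^4 + 21*v^3 - 22*v^2 - 2*v + 4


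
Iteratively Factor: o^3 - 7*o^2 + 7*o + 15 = (o - 3)*(o^2 - 4*o - 5) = (o - 3)*(o + 1)*(o - 5)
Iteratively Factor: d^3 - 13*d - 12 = (d - 4)*(d^2 + 4*d + 3) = (d - 4)*(d + 1)*(d + 3)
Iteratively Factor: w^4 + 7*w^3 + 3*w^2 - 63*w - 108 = (w + 3)*(w^3 + 4*w^2 - 9*w - 36) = (w - 3)*(w + 3)*(w^2 + 7*w + 12) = (w - 3)*(w + 3)*(w + 4)*(w + 3)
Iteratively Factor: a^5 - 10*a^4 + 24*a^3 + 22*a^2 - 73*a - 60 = (a + 1)*(a^4 - 11*a^3 + 35*a^2 - 13*a - 60) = (a + 1)^2*(a^3 - 12*a^2 + 47*a - 60) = (a - 4)*(a + 1)^2*(a^2 - 8*a + 15) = (a - 4)*(a - 3)*(a + 1)^2*(a - 5)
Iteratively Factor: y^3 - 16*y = (y + 4)*(y^2 - 4*y) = y*(y + 4)*(y - 4)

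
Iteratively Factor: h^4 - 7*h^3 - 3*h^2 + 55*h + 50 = (h + 1)*(h^3 - 8*h^2 + 5*h + 50) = (h - 5)*(h + 1)*(h^2 - 3*h - 10) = (h - 5)*(h + 1)*(h + 2)*(h - 5)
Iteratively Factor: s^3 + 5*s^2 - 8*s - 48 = (s + 4)*(s^2 + s - 12) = (s - 3)*(s + 4)*(s + 4)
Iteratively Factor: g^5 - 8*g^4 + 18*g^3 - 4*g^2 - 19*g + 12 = (g + 1)*(g^4 - 9*g^3 + 27*g^2 - 31*g + 12) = (g - 1)*(g + 1)*(g^3 - 8*g^2 + 19*g - 12) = (g - 1)^2*(g + 1)*(g^2 - 7*g + 12) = (g - 3)*(g - 1)^2*(g + 1)*(g - 4)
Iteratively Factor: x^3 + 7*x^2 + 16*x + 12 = (x + 3)*(x^2 + 4*x + 4) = (x + 2)*(x + 3)*(x + 2)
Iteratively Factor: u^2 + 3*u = (u + 3)*(u)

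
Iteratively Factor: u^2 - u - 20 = (u + 4)*(u - 5)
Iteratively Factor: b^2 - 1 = (b - 1)*(b + 1)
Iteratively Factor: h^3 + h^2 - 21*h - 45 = (h - 5)*(h^2 + 6*h + 9) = (h - 5)*(h + 3)*(h + 3)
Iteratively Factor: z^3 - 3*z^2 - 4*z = (z + 1)*(z^2 - 4*z) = z*(z + 1)*(z - 4)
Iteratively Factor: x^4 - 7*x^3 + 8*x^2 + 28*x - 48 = (x + 2)*(x^3 - 9*x^2 + 26*x - 24) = (x - 3)*(x + 2)*(x^2 - 6*x + 8) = (x - 3)*(x - 2)*(x + 2)*(x - 4)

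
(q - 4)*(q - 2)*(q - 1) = q^3 - 7*q^2 + 14*q - 8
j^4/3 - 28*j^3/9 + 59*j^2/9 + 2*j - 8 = (j/3 + 1/3)*(j - 6)*(j - 3)*(j - 4/3)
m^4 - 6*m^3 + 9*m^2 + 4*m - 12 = (m - 3)*(m - 2)^2*(m + 1)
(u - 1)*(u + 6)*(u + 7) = u^3 + 12*u^2 + 29*u - 42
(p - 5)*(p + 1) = p^2 - 4*p - 5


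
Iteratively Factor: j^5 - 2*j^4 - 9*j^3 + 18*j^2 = (j)*(j^4 - 2*j^3 - 9*j^2 + 18*j) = j*(j - 3)*(j^3 + j^2 - 6*j) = j*(j - 3)*(j - 2)*(j^2 + 3*j) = j^2*(j - 3)*(j - 2)*(j + 3)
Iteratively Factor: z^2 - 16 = (z + 4)*(z - 4)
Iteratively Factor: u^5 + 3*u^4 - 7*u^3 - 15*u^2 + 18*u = (u)*(u^4 + 3*u^3 - 7*u^2 - 15*u + 18) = u*(u + 3)*(u^3 - 7*u + 6) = u*(u + 3)^2*(u^2 - 3*u + 2) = u*(u - 2)*(u + 3)^2*(u - 1)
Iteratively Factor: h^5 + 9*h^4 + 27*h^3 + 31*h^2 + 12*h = (h + 4)*(h^4 + 5*h^3 + 7*h^2 + 3*h) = h*(h + 4)*(h^3 + 5*h^2 + 7*h + 3) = h*(h + 3)*(h + 4)*(h^2 + 2*h + 1) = h*(h + 1)*(h + 3)*(h + 4)*(h + 1)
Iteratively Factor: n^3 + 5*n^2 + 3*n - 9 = (n + 3)*(n^2 + 2*n - 3) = (n + 3)^2*(n - 1)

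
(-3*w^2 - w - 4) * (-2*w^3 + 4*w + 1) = 6*w^5 + 2*w^4 - 4*w^3 - 7*w^2 - 17*w - 4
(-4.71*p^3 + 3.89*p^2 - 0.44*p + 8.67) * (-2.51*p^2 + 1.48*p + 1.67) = 11.8221*p^5 - 16.7347*p^4 - 1.0041*p^3 - 15.9166*p^2 + 12.0968*p + 14.4789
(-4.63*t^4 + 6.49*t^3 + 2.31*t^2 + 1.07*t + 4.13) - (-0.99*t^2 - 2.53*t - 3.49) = -4.63*t^4 + 6.49*t^3 + 3.3*t^2 + 3.6*t + 7.62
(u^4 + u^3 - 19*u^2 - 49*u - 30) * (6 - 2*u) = -2*u^5 + 4*u^4 + 44*u^3 - 16*u^2 - 234*u - 180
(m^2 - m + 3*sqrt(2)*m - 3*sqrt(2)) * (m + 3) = m^3 + 2*m^2 + 3*sqrt(2)*m^2 - 3*m + 6*sqrt(2)*m - 9*sqrt(2)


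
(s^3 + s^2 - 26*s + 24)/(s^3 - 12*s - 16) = (s^2 + 5*s - 6)/(s^2 + 4*s + 4)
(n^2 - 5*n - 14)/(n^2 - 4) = (n - 7)/(n - 2)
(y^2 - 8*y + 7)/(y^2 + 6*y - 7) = (y - 7)/(y + 7)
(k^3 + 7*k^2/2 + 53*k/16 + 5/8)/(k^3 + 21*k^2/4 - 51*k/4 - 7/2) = (4*k^2 + 13*k + 10)/(4*(k^2 + 5*k - 14))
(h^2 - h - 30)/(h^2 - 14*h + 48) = (h + 5)/(h - 8)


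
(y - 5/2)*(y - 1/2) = y^2 - 3*y + 5/4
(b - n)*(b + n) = b^2 - n^2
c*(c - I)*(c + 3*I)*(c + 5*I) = c^4 + 7*I*c^3 - 7*c^2 + 15*I*c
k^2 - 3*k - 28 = (k - 7)*(k + 4)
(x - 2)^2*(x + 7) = x^3 + 3*x^2 - 24*x + 28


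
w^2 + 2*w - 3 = (w - 1)*(w + 3)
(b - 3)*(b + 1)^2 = b^3 - b^2 - 5*b - 3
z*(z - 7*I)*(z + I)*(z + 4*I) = z^4 - 2*I*z^3 + 31*z^2 + 28*I*z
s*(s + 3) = s^2 + 3*s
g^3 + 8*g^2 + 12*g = g*(g + 2)*(g + 6)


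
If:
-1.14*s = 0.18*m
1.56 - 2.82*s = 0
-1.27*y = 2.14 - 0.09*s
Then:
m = -3.50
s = 0.55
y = -1.65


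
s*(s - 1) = s^2 - s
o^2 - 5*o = o*(o - 5)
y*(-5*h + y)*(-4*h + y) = 20*h^2*y - 9*h*y^2 + y^3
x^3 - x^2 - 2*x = x*(x - 2)*(x + 1)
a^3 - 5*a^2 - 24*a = a*(a - 8)*(a + 3)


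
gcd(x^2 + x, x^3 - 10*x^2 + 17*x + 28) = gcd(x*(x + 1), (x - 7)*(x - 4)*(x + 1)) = x + 1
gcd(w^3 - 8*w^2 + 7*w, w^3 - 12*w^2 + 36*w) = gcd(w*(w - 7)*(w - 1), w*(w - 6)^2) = w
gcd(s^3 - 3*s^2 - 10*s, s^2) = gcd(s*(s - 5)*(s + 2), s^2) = s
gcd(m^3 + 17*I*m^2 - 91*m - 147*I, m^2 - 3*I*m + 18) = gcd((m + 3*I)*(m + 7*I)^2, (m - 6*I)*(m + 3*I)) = m + 3*I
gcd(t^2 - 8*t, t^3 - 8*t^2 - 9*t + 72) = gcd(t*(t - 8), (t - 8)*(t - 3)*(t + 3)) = t - 8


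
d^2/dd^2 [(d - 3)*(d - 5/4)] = 2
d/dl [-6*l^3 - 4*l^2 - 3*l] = -18*l^2 - 8*l - 3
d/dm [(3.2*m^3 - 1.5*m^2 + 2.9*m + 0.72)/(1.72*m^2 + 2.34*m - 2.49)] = (5.504*m^4 + 14.976*m^3 - 32.402*m^2 + 4.9932*m - 8.9058)/(2.9584*m^4 + 8.0496*m^3 - 3.09*m^2 - 11.6532*m + 6.2001)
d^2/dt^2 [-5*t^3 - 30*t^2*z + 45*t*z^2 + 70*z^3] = -30*t - 60*z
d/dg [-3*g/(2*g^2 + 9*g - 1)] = 3*(2*g^2 + 1)/(4*g^4 + 36*g^3 + 77*g^2 - 18*g + 1)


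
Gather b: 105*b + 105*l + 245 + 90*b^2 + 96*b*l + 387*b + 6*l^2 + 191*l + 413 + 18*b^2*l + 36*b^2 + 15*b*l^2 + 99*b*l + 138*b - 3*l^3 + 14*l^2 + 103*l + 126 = b^2*(18*l + 126) + b*(15*l^2 + 195*l + 630) - 3*l^3 + 20*l^2 + 399*l + 784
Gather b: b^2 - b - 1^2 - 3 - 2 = b^2 - b - 6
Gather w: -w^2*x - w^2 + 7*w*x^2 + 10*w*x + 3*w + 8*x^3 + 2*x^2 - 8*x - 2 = w^2*(-x - 1) + w*(7*x^2 + 10*x + 3) + 8*x^3 + 2*x^2 - 8*x - 2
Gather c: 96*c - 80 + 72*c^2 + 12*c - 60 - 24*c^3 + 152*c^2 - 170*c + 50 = -24*c^3 + 224*c^2 - 62*c - 90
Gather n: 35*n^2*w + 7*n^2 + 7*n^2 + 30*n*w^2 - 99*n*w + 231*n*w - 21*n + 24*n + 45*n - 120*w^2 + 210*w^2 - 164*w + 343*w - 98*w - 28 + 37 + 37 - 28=n^2*(35*w + 14) + n*(30*w^2 + 132*w + 48) + 90*w^2 + 81*w + 18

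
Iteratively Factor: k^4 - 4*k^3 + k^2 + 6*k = (k)*(k^3 - 4*k^2 + k + 6) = k*(k + 1)*(k^2 - 5*k + 6) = k*(k - 2)*(k + 1)*(k - 3)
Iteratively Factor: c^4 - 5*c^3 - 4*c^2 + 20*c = (c - 2)*(c^3 - 3*c^2 - 10*c) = (c - 2)*(c + 2)*(c^2 - 5*c) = c*(c - 2)*(c + 2)*(c - 5)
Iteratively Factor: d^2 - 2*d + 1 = (d - 1)*(d - 1)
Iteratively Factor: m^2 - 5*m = (m)*(m - 5)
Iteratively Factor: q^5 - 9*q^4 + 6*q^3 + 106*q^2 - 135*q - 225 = (q + 1)*(q^4 - 10*q^3 + 16*q^2 + 90*q - 225) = (q - 3)*(q + 1)*(q^3 - 7*q^2 - 5*q + 75) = (q - 3)*(q + 1)*(q + 3)*(q^2 - 10*q + 25) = (q - 5)*(q - 3)*(q + 1)*(q + 3)*(q - 5)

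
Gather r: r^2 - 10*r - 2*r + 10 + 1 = r^2 - 12*r + 11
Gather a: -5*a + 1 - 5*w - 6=-5*a - 5*w - 5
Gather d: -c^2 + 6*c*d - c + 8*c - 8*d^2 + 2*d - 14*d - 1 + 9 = -c^2 + 7*c - 8*d^2 + d*(6*c - 12) + 8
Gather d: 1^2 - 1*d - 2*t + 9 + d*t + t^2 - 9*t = d*(t - 1) + t^2 - 11*t + 10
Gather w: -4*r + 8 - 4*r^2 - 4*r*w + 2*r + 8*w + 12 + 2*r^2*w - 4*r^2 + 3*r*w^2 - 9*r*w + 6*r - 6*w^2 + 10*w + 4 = -8*r^2 + 4*r + w^2*(3*r - 6) + w*(2*r^2 - 13*r + 18) + 24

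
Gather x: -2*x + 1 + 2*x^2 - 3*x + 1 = 2*x^2 - 5*x + 2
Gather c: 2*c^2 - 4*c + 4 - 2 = 2*c^2 - 4*c + 2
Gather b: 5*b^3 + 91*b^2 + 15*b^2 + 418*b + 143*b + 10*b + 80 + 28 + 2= 5*b^3 + 106*b^2 + 571*b + 110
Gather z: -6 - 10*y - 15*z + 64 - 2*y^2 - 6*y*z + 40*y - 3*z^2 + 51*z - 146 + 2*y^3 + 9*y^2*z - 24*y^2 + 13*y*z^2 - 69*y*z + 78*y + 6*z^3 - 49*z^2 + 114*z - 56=2*y^3 - 26*y^2 + 108*y + 6*z^3 + z^2*(13*y - 52) + z*(9*y^2 - 75*y + 150) - 144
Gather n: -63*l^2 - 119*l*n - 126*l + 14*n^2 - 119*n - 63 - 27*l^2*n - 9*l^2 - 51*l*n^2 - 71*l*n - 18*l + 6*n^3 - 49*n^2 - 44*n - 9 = -72*l^2 - 144*l + 6*n^3 + n^2*(-51*l - 35) + n*(-27*l^2 - 190*l - 163) - 72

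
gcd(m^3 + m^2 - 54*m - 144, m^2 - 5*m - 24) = m^2 - 5*m - 24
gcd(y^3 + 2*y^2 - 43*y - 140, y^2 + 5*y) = y + 5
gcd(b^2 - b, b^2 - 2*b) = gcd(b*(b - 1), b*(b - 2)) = b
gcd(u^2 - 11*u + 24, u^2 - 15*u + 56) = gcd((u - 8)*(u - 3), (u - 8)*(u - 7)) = u - 8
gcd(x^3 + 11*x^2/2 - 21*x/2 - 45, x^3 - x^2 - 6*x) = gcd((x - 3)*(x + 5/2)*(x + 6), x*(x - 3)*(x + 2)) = x - 3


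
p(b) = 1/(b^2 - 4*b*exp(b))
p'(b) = (4*b*exp(b) - 2*b + 4*exp(b))/(b^2 - 4*b*exp(b))^2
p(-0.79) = 0.49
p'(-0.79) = 0.46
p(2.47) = -0.01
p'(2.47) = 0.01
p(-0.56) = 0.63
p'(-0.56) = 0.84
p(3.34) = -0.00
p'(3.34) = 0.00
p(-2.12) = 0.18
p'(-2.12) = 0.12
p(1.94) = -0.02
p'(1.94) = 0.03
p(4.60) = -0.00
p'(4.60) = 0.00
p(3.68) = -0.00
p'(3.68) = 0.00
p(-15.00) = 0.00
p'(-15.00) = 0.00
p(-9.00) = 0.01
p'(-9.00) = 0.00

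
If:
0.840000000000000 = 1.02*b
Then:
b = 0.82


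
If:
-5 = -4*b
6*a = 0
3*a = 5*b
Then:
No Solution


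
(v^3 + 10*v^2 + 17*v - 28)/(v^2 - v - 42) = (-v^3 - 10*v^2 - 17*v + 28)/(-v^2 + v + 42)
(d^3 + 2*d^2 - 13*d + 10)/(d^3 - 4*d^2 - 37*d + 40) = (d - 2)/(d - 8)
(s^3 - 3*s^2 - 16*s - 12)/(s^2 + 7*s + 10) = (s^2 - 5*s - 6)/(s + 5)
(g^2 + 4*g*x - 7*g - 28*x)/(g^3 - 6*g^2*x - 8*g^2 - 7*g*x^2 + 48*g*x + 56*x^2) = (g^2 + 4*g*x - 7*g - 28*x)/(g^3 - 6*g^2*x - 8*g^2 - 7*g*x^2 + 48*g*x + 56*x^2)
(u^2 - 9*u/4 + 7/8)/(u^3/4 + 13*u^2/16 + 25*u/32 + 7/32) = 4*(8*u^2 - 18*u + 7)/(8*u^3 + 26*u^2 + 25*u + 7)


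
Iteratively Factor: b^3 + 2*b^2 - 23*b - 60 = (b + 4)*(b^2 - 2*b - 15) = (b + 3)*(b + 4)*(b - 5)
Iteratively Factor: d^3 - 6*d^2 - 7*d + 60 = (d - 4)*(d^2 - 2*d - 15) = (d - 4)*(d + 3)*(d - 5)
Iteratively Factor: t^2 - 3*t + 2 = (t - 2)*(t - 1)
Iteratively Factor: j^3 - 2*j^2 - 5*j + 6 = (j + 2)*(j^2 - 4*j + 3) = (j - 3)*(j + 2)*(j - 1)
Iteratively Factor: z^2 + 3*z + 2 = (z + 1)*(z + 2)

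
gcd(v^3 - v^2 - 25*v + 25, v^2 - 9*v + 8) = v - 1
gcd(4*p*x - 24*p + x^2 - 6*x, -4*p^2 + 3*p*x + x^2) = 4*p + x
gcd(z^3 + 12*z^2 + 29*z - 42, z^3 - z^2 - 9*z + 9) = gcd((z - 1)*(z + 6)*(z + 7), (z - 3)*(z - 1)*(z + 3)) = z - 1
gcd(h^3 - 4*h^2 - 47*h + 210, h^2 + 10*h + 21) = h + 7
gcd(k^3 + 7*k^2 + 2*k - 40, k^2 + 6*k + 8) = k + 4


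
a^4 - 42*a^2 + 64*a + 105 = (a - 5)*(a - 3)*(a + 1)*(a + 7)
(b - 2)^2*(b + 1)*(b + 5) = b^4 + 2*b^3 - 15*b^2 + 4*b + 20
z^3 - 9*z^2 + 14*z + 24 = (z - 6)*(z - 4)*(z + 1)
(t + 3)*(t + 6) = t^2 + 9*t + 18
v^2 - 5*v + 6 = (v - 3)*(v - 2)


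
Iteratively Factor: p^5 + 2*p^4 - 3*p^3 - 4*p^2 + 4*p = (p)*(p^4 + 2*p^3 - 3*p^2 - 4*p + 4) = p*(p + 2)*(p^3 - 3*p + 2) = p*(p - 1)*(p + 2)*(p^2 + p - 2) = p*(p - 1)*(p + 2)^2*(p - 1)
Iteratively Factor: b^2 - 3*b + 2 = (b - 1)*(b - 2)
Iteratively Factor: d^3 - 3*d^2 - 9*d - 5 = (d + 1)*(d^2 - 4*d - 5) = (d - 5)*(d + 1)*(d + 1)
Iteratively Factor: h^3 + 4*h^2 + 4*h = (h + 2)*(h^2 + 2*h) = (h + 2)^2*(h)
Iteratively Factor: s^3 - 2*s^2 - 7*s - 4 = (s + 1)*(s^2 - 3*s - 4) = (s - 4)*(s + 1)*(s + 1)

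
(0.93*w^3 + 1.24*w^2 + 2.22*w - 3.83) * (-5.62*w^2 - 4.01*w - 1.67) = -5.2266*w^5 - 10.6981*w^4 - 19.0019*w^3 + 10.5516*w^2 + 11.6509*w + 6.3961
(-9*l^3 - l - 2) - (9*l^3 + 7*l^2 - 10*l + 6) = -18*l^3 - 7*l^2 + 9*l - 8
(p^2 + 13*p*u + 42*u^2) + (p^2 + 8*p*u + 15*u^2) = 2*p^2 + 21*p*u + 57*u^2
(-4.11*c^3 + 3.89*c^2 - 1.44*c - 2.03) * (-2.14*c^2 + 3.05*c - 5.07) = 8.7954*c^5 - 20.8601*c^4 + 35.7838*c^3 - 19.7701*c^2 + 1.1093*c + 10.2921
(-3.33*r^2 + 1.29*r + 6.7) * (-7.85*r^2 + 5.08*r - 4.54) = 26.1405*r^4 - 27.0429*r^3 - 30.9236*r^2 + 28.1794*r - 30.418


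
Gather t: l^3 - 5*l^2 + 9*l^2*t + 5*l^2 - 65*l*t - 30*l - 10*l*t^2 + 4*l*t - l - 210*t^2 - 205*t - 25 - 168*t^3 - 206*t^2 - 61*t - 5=l^3 - 31*l - 168*t^3 + t^2*(-10*l - 416) + t*(9*l^2 - 61*l - 266) - 30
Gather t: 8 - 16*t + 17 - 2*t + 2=27 - 18*t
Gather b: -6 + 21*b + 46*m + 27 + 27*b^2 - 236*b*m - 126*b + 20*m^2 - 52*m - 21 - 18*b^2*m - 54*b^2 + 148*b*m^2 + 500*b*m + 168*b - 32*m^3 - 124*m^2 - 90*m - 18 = b^2*(-18*m - 27) + b*(148*m^2 + 264*m + 63) - 32*m^3 - 104*m^2 - 96*m - 18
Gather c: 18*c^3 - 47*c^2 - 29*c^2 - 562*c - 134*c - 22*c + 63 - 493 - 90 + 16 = 18*c^3 - 76*c^2 - 718*c - 504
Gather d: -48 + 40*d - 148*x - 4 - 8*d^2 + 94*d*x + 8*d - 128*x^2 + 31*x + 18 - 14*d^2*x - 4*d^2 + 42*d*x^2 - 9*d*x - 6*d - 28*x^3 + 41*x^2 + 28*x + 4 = d^2*(-14*x - 12) + d*(42*x^2 + 85*x + 42) - 28*x^3 - 87*x^2 - 89*x - 30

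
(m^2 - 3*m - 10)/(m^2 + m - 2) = (m - 5)/(m - 1)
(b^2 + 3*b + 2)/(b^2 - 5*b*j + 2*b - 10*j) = (b + 1)/(b - 5*j)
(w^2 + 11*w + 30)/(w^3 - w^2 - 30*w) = (w + 6)/(w*(w - 6))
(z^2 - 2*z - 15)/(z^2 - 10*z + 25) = (z + 3)/(z - 5)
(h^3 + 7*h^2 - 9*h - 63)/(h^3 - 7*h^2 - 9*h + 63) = (h + 7)/(h - 7)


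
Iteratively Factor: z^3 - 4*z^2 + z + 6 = (z - 3)*(z^2 - z - 2) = (z - 3)*(z + 1)*(z - 2)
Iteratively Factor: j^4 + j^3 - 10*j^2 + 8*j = (j - 2)*(j^3 + 3*j^2 - 4*j) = j*(j - 2)*(j^2 + 3*j - 4) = j*(j - 2)*(j - 1)*(j + 4)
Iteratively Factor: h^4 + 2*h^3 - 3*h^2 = (h - 1)*(h^3 + 3*h^2) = (h - 1)*(h + 3)*(h^2) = h*(h - 1)*(h + 3)*(h)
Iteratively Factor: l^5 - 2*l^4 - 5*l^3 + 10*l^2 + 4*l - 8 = (l - 2)*(l^4 - 5*l^2 + 4) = (l - 2)*(l + 2)*(l^3 - 2*l^2 - l + 2) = (l - 2)*(l - 1)*(l + 2)*(l^2 - l - 2) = (l - 2)*(l - 1)*(l + 1)*(l + 2)*(l - 2)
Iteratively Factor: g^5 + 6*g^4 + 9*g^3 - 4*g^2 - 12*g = (g)*(g^4 + 6*g^3 + 9*g^2 - 4*g - 12) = g*(g + 2)*(g^3 + 4*g^2 + g - 6) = g*(g - 1)*(g + 2)*(g^2 + 5*g + 6) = g*(g - 1)*(g + 2)*(g + 3)*(g + 2)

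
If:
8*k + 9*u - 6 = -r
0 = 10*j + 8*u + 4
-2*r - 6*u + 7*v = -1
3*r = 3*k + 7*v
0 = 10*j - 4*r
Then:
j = -2/215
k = 56/43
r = -1/43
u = -21/43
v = -171/301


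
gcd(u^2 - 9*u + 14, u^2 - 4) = u - 2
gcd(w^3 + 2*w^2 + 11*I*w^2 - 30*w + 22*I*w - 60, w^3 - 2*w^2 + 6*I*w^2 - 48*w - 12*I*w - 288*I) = w + 6*I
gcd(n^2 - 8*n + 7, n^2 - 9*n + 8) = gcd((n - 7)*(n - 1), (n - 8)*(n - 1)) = n - 1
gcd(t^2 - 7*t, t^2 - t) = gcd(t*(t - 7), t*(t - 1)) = t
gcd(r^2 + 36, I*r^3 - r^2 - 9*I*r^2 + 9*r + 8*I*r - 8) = 1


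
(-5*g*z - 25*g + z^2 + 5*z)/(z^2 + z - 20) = (-5*g + z)/(z - 4)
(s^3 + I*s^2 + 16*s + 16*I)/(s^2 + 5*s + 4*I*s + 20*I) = (s^2 - 3*I*s + 4)/(s + 5)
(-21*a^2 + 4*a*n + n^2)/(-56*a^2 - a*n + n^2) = (3*a - n)/(8*a - n)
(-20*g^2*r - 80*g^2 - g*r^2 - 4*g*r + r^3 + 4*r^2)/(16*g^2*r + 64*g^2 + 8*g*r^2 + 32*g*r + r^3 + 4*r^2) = (-5*g + r)/(4*g + r)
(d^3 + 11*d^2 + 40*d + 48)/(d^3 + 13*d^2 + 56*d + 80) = (d + 3)/(d + 5)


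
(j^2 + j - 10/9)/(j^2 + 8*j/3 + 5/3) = (j - 2/3)/(j + 1)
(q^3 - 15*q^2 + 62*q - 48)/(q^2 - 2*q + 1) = (q^2 - 14*q + 48)/(q - 1)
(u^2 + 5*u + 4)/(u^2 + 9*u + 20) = (u + 1)/(u + 5)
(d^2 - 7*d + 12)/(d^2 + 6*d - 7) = (d^2 - 7*d + 12)/(d^2 + 6*d - 7)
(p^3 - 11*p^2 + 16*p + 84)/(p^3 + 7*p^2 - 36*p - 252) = (p^2 - 5*p - 14)/(p^2 + 13*p + 42)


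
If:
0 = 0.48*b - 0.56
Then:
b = 1.17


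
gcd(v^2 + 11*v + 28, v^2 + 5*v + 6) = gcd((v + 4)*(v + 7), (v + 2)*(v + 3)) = 1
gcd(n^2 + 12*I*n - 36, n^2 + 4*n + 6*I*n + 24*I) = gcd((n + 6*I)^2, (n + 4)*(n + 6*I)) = n + 6*I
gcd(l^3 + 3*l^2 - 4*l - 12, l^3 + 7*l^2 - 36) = l^2 + l - 6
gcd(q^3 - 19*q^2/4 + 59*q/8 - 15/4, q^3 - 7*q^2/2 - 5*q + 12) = q - 3/2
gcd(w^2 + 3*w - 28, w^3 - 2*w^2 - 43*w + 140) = w^2 + 3*w - 28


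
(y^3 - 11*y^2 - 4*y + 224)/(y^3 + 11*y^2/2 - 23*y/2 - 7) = 2*(y^3 - 11*y^2 - 4*y + 224)/(2*y^3 + 11*y^2 - 23*y - 14)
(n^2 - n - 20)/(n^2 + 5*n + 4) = (n - 5)/(n + 1)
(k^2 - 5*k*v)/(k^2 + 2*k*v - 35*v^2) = k/(k + 7*v)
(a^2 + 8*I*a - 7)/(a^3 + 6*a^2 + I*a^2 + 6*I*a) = (a + 7*I)/(a*(a + 6))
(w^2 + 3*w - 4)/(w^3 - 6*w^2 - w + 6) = (w + 4)/(w^2 - 5*w - 6)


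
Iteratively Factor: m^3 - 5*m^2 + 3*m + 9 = (m + 1)*(m^2 - 6*m + 9) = (m - 3)*(m + 1)*(m - 3)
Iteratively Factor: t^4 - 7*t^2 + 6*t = (t - 1)*(t^3 + t^2 - 6*t) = t*(t - 1)*(t^2 + t - 6) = t*(t - 2)*(t - 1)*(t + 3)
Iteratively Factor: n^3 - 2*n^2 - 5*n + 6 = (n - 3)*(n^2 + n - 2) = (n - 3)*(n - 1)*(n + 2)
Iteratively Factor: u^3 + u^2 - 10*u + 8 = (u - 1)*(u^2 + 2*u - 8) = (u - 1)*(u + 4)*(u - 2)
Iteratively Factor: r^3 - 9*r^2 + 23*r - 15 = (r - 5)*(r^2 - 4*r + 3) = (r - 5)*(r - 1)*(r - 3)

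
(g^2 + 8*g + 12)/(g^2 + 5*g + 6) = (g + 6)/(g + 3)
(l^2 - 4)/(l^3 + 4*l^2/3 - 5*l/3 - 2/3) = 3*(l - 2)/(3*l^2 - 2*l - 1)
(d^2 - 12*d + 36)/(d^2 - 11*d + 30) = (d - 6)/(d - 5)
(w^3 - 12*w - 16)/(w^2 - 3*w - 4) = (w^2 + 4*w + 4)/(w + 1)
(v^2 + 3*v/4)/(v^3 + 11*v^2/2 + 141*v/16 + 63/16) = 4*v/(4*v^2 + 19*v + 21)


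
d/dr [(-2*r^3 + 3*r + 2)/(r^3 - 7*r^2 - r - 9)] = (14*r^4 - 2*r^3 + 69*r^2 + 28*r - 25)/(r^6 - 14*r^5 + 47*r^4 - 4*r^3 + 127*r^2 + 18*r + 81)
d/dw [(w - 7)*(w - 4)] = 2*w - 11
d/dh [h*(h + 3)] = 2*h + 3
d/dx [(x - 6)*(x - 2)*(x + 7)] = 3*x^2 - 2*x - 44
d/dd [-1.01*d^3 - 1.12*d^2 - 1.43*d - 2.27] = -3.03*d^2 - 2.24*d - 1.43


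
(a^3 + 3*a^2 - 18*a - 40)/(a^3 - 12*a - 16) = (a + 5)/(a + 2)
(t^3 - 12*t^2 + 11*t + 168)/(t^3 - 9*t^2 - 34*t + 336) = (t + 3)/(t + 6)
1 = 1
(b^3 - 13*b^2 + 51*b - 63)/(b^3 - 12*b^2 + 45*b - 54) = (b - 7)/(b - 6)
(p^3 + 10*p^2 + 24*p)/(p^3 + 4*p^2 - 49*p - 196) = p*(p + 6)/(p^2 - 49)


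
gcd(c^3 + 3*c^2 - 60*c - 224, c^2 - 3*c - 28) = c + 4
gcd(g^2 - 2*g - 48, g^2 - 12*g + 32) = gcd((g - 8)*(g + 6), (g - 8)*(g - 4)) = g - 8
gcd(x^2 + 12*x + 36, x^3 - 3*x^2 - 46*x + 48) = x + 6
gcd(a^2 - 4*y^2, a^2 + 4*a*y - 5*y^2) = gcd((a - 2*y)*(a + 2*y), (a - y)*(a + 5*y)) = 1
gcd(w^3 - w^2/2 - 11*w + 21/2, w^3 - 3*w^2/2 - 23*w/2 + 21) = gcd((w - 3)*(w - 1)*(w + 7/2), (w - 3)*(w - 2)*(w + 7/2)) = w^2 + w/2 - 21/2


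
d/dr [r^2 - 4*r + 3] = 2*r - 4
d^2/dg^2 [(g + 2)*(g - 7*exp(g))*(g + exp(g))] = -6*g^2*exp(g) - 28*g*exp(2*g) - 36*g*exp(g) + 6*g - 84*exp(2*g) - 36*exp(g) + 4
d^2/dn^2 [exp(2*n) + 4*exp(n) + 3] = 4*(exp(n) + 1)*exp(n)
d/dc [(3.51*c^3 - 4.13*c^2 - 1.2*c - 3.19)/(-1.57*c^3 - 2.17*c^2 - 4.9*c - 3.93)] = (-14.1008*c^4 - 38.166*c^3 - 38.7748*c^2 + 18.6172*c - 10.915)/(2.4649*c^6 + 6.8138*c^5 + 20.0949*c^4 + 33.6062*c^3 + 41.0662*c^2 + 38.514*c + 15.4449)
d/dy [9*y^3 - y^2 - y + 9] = 27*y^2 - 2*y - 1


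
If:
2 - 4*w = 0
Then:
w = 1/2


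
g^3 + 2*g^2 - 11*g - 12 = (g - 3)*(g + 1)*(g + 4)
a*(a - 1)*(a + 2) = a^3 + a^2 - 2*a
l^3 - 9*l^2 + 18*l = l*(l - 6)*(l - 3)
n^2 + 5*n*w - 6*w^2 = (n - w)*(n + 6*w)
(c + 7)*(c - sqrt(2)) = c^2 - sqrt(2)*c + 7*c - 7*sqrt(2)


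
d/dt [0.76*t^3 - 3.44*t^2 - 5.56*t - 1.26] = 2.28*t^2 - 6.88*t - 5.56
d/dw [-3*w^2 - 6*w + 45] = -6*w - 6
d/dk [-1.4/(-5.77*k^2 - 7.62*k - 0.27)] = (-16.156*k - 10.668)/(5.77*k^2 + 7.62*k + 0.27)^2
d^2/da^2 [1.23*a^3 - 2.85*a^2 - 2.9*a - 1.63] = 7.38*a - 5.7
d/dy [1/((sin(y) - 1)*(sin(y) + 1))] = -2*sin(y)/cos(y)^3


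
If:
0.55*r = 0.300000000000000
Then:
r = 0.55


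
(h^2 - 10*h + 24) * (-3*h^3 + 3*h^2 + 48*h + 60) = -3*h^5 + 33*h^4 - 54*h^3 - 348*h^2 + 552*h + 1440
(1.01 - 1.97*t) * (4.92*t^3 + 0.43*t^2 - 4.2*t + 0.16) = -9.6924*t^4 + 4.1221*t^3 + 8.7083*t^2 - 4.5572*t + 0.1616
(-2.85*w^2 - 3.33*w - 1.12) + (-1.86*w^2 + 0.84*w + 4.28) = -4.71*w^2 - 2.49*w + 3.16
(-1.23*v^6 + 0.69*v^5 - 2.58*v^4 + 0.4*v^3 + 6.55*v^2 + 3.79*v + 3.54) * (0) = 0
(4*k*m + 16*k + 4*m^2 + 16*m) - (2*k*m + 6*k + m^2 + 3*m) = 2*k*m + 10*k + 3*m^2 + 13*m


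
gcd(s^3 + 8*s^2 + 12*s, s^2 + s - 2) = s + 2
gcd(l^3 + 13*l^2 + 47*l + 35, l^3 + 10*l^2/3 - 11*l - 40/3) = l^2 + 6*l + 5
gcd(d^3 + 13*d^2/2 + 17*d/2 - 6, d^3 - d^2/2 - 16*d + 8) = d^2 + 7*d/2 - 2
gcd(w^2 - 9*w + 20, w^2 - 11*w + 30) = w - 5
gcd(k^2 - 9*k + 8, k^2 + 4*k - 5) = k - 1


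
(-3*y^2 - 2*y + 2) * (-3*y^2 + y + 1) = 9*y^4 + 3*y^3 - 11*y^2 + 2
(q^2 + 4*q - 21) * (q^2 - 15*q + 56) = q^4 - 11*q^3 - 25*q^2 + 539*q - 1176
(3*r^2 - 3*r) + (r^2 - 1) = 4*r^2 - 3*r - 1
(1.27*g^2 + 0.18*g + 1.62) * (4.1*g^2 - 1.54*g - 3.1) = 5.207*g^4 - 1.2178*g^3 + 2.4278*g^2 - 3.0528*g - 5.022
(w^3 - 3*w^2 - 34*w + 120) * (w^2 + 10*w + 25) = w^5 + 7*w^4 - 39*w^3 - 295*w^2 + 350*w + 3000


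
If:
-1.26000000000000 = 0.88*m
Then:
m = -1.43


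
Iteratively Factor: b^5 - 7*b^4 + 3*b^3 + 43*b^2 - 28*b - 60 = (b - 2)*(b^4 - 5*b^3 - 7*b^2 + 29*b + 30) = (b - 2)*(b + 1)*(b^3 - 6*b^2 - b + 30) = (b - 3)*(b - 2)*(b + 1)*(b^2 - 3*b - 10) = (b - 3)*(b - 2)*(b + 1)*(b + 2)*(b - 5)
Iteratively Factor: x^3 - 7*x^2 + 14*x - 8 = (x - 4)*(x^2 - 3*x + 2) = (x - 4)*(x - 1)*(x - 2)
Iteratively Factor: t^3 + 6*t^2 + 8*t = (t + 2)*(t^2 + 4*t) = t*(t + 2)*(t + 4)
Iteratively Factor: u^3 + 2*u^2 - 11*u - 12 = (u - 3)*(u^2 + 5*u + 4) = (u - 3)*(u + 1)*(u + 4)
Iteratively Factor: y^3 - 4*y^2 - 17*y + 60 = (y + 4)*(y^2 - 8*y + 15) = (y - 5)*(y + 4)*(y - 3)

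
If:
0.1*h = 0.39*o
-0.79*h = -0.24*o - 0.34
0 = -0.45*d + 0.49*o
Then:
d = 0.13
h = 0.47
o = 0.12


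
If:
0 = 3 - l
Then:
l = 3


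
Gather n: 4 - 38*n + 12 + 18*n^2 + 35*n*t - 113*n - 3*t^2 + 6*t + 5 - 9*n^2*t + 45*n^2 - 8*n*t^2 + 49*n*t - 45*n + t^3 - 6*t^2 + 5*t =n^2*(63 - 9*t) + n*(-8*t^2 + 84*t - 196) + t^3 - 9*t^2 + 11*t + 21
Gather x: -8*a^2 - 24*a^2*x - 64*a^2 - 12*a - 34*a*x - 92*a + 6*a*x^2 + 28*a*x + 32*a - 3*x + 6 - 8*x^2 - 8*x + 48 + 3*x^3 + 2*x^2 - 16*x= -72*a^2 - 72*a + 3*x^3 + x^2*(6*a - 6) + x*(-24*a^2 - 6*a - 27) + 54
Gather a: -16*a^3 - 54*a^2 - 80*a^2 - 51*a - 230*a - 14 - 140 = -16*a^3 - 134*a^2 - 281*a - 154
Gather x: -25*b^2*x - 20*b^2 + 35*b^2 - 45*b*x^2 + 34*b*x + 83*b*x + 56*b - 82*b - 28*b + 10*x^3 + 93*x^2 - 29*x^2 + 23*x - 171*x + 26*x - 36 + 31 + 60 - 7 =15*b^2 - 54*b + 10*x^3 + x^2*(64 - 45*b) + x*(-25*b^2 + 117*b - 122) + 48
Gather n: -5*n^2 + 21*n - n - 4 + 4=-5*n^2 + 20*n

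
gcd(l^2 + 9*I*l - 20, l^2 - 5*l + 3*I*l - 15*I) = 1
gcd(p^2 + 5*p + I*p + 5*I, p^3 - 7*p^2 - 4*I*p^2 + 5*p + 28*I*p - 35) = p + I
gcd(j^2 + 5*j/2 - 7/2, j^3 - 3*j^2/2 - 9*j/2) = 1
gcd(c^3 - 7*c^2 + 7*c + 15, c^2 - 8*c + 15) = c^2 - 8*c + 15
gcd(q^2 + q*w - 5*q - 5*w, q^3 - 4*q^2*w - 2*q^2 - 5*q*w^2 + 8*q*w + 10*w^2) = q + w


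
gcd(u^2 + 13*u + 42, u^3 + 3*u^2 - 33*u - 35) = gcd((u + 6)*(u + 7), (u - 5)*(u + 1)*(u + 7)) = u + 7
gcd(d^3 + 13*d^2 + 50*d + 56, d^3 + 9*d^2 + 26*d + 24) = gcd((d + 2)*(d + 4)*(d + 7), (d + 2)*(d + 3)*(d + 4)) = d^2 + 6*d + 8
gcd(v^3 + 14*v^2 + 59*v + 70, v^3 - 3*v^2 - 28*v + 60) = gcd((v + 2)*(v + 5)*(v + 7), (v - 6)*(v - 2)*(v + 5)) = v + 5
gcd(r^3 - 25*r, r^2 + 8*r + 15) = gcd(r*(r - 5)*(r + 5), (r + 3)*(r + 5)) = r + 5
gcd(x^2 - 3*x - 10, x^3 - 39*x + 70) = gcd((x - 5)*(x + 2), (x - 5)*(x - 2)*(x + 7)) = x - 5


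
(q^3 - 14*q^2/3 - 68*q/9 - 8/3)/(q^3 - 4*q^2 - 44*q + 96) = (9*q^3 - 42*q^2 - 68*q - 24)/(9*(q^3 - 4*q^2 - 44*q + 96))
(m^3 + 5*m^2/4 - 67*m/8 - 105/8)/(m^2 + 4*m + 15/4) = (4*m^2 - 5*m - 21)/(2*(2*m + 3))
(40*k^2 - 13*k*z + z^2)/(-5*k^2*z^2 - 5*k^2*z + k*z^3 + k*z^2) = (-8*k + z)/(k*z*(z + 1))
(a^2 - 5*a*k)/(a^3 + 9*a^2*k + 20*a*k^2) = (a - 5*k)/(a^2 + 9*a*k + 20*k^2)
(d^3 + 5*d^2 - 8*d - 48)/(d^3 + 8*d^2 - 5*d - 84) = (d + 4)/(d + 7)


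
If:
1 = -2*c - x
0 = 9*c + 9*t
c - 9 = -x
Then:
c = -10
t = 10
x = 19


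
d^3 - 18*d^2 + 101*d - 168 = (d - 8)*(d - 7)*(d - 3)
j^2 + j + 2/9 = (j + 1/3)*(j + 2/3)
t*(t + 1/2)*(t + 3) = t^3 + 7*t^2/2 + 3*t/2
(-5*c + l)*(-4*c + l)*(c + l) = 20*c^3 + 11*c^2*l - 8*c*l^2 + l^3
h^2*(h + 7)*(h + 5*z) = h^4 + 5*h^3*z + 7*h^3 + 35*h^2*z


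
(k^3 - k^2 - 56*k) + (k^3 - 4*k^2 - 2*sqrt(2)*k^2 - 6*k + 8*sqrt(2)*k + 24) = 2*k^3 - 5*k^2 - 2*sqrt(2)*k^2 - 62*k + 8*sqrt(2)*k + 24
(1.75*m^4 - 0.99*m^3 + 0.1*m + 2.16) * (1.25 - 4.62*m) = -8.085*m^5 + 6.7613*m^4 - 1.2375*m^3 - 0.462*m^2 - 9.8542*m + 2.7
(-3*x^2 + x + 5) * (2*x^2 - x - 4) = -6*x^4 + 5*x^3 + 21*x^2 - 9*x - 20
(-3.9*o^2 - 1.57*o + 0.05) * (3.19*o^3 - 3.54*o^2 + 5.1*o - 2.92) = -12.441*o^5 + 8.7977*o^4 - 14.1727*o^3 + 3.204*o^2 + 4.8394*o - 0.146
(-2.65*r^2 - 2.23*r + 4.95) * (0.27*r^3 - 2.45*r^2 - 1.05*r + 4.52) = -0.7155*r^5 + 5.8904*r^4 + 9.5825*r^3 - 21.764*r^2 - 15.2771*r + 22.374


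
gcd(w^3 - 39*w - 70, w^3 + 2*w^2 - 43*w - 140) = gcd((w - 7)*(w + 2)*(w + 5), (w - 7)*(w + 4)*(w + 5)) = w^2 - 2*w - 35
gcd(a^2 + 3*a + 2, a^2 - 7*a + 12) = 1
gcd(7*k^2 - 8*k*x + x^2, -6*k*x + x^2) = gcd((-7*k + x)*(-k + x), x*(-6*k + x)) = 1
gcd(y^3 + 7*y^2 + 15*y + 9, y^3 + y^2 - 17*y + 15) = 1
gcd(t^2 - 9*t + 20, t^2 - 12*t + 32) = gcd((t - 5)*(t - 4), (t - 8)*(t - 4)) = t - 4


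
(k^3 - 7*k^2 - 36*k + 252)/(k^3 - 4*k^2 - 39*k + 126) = (k - 6)/(k - 3)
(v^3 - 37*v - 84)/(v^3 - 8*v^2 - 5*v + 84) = (v + 4)/(v - 4)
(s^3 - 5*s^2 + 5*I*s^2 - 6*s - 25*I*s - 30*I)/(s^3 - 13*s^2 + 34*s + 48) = (s + 5*I)/(s - 8)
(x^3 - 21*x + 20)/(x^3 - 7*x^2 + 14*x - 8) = (x + 5)/(x - 2)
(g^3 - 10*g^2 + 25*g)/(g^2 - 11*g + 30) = g*(g - 5)/(g - 6)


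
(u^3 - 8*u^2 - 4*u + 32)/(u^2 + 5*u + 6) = (u^2 - 10*u + 16)/(u + 3)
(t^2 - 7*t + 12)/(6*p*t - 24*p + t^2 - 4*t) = (t - 3)/(6*p + t)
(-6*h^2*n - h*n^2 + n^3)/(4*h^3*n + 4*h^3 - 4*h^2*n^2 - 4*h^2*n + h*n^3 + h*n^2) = n*(-6*h^2 - h*n + n^2)/(h*(4*h^2*n + 4*h^2 - 4*h*n^2 - 4*h*n + n^3 + n^2))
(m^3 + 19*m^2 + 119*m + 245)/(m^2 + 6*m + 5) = (m^2 + 14*m + 49)/(m + 1)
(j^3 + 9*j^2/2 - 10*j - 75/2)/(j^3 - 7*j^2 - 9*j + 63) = (2*j^2 + 15*j + 25)/(2*(j^2 - 4*j - 21))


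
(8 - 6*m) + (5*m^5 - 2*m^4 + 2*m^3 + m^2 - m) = 5*m^5 - 2*m^4 + 2*m^3 + m^2 - 7*m + 8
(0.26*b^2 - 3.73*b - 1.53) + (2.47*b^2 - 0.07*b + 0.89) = 2.73*b^2 - 3.8*b - 0.64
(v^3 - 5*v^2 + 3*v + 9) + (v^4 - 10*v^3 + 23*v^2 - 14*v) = v^4 - 9*v^3 + 18*v^2 - 11*v + 9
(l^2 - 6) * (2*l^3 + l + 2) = 2*l^5 - 11*l^3 + 2*l^2 - 6*l - 12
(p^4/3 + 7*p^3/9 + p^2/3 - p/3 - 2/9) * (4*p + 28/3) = 4*p^5/3 + 56*p^4/9 + 232*p^3/27 + 16*p^2/9 - 4*p - 56/27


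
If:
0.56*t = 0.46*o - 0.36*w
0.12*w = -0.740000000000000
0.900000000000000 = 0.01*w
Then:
No Solution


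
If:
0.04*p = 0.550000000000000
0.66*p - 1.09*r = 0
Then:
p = 13.75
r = 8.33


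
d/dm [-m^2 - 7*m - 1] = -2*m - 7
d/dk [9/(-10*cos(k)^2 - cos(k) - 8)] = -9*(20*cos(k) + 1)*sin(k)/(10*cos(k)^2 + cos(k) + 8)^2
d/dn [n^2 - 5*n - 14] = 2*n - 5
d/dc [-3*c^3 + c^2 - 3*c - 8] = -9*c^2 + 2*c - 3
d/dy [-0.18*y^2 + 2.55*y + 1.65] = 2.55 - 0.36*y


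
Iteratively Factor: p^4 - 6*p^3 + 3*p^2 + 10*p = (p - 5)*(p^3 - p^2 - 2*p) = p*(p - 5)*(p^2 - p - 2) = p*(p - 5)*(p + 1)*(p - 2)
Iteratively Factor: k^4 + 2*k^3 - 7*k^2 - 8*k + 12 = (k + 2)*(k^3 - 7*k + 6) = (k - 1)*(k + 2)*(k^2 + k - 6) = (k - 1)*(k + 2)*(k + 3)*(k - 2)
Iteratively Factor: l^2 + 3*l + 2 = (l + 2)*(l + 1)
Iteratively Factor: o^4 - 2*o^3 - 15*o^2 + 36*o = (o - 3)*(o^3 + o^2 - 12*o) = (o - 3)^2*(o^2 + 4*o) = (o - 3)^2*(o + 4)*(o)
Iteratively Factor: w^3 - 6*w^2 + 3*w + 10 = (w - 5)*(w^2 - w - 2) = (w - 5)*(w + 1)*(w - 2)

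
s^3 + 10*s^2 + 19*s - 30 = (s - 1)*(s + 5)*(s + 6)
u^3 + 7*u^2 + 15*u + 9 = (u + 1)*(u + 3)^2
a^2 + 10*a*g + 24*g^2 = (a + 4*g)*(a + 6*g)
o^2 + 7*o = o*(o + 7)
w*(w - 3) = w^2 - 3*w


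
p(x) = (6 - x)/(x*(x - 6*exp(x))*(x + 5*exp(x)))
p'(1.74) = 0.01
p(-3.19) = -0.28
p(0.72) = -0.06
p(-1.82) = -1.52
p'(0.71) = 0.21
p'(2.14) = 0.00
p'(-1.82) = -3.39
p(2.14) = -0.00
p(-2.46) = -0.57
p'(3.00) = 0.00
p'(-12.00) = 0.00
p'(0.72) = 0.21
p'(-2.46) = -0.66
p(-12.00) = -0.01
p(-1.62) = -2.66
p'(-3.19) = -0.23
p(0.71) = -0.06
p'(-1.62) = -9.50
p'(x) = (6 - x)*(-5*exp(x) - 1)/(x*(x - 6*exp(x))*(x + 5*exp(x))^2) + (6 - x)*(6*exp(x) - 1)/(x*(x - 6*exp(x))^2*(x + 5*exp(x))) - 1/(x*(x - 6*exp(x))*(x + 5*exp(x))) - (6 - x)/(x^2*(x - 6*exp(x))*(x + 5*exp(x)))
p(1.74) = -0.00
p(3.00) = 0.00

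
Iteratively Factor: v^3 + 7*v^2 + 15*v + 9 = (v + 3)*(v^2 + 4*v + 3) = (v + 1)*(v + 3)*(v + 3)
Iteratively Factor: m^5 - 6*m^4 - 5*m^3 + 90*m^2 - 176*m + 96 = (m - 3)*(m^4 - 3*m^3 - 14*m^2 + 48*m - 32) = (m - 3)*(m - 1)*(m^3 - 2*m^2 - 16*m + 32) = (m - 3)*(m - 2)*(m - 1)*(m^2 - 16) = (m - 3)*(m - 2)*(m - 1)*(m + 4)*(m - 4)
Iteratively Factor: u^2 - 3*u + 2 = (u - 2)*(u - 1)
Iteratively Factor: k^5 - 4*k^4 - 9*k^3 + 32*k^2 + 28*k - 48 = (k - 1)*(k^4 - 3*k^3 - 12*k^2 + 20*k + 48) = (k - 1)*(k + 2)*(k^3 - 5*k^2 - 2*k + 24) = (k - 3)*(k - 1)*(k + 2)*(k^2 - 2*k - 8) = (k - 4)*(k - 3)*(k - 1)*(k + 2)*(k + 2)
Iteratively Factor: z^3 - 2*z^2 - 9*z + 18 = (z - 3)*(z^2 + z - 6) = (z - 3)*(z - 2)*(z + 3)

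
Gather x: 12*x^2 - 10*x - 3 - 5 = 12*x^2 - 10*x - 8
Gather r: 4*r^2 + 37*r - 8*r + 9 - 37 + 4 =4*r^2 + 29*r - 24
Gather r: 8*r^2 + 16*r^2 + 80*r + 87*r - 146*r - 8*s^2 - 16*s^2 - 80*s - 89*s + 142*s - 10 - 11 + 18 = 24*r^2 + 21*r - 24*s^2 - 27*s - 3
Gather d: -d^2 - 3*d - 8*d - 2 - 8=-d^2 - 11*d - 10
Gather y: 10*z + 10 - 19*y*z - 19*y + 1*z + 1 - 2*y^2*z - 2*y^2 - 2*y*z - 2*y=y^2*(-2*z - 2) + y*(-21*z - 21) + 11*z + 11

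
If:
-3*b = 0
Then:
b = 0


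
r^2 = r^2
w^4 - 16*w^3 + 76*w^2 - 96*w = w*(w - 8)*(w - 6)*(w - 2)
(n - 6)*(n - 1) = n^2 - 7*n + 6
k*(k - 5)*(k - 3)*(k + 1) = k^4 - 7*k^3 + 7*k^2 + 15*k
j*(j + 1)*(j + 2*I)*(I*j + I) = I*j^4 - 2*j^3 + 2*I*j^3 - 4*j^2 + I*j^2 - 2*j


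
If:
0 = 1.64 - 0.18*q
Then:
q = 9.11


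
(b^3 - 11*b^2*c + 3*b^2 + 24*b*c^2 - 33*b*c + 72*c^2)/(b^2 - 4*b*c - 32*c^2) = (b^2 - 3*b*c + 3*b - 9*c)/(b + 4*c)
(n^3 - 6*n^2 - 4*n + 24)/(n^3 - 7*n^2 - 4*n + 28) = (n - 6)/(n - 7)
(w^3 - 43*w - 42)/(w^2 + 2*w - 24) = (w^2 - 6*w - 7)/(w - 4)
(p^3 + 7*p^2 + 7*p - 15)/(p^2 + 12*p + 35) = (p^2 + 2*p - 3)/(p + 7)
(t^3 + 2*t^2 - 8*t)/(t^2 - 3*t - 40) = t*(-t^2 - 2*t + 8)/(-t^2 + 3*t + 40)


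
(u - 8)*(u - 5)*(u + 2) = u^3 - 11*u^2 + 14*u + 80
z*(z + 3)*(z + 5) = z^3 + 8*z^2 + 15*z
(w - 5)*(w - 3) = w^2 - 8*w + 15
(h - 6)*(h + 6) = h^2 - 36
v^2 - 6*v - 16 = (v - 8)*(v + 2)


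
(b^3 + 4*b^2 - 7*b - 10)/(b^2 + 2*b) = (b^3 + 4*b^2 - 7*b - 10)/(b*(b + 2))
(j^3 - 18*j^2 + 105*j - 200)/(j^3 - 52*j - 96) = (j^2 - 10*j + 25)/(j^2 + 8*j + 12)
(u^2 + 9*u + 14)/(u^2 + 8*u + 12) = (u + 7)/(u + 6)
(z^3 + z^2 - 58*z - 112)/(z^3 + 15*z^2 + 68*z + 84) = (z - 8)/(z + 6)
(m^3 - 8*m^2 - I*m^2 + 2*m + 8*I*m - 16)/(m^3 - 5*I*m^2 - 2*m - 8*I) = (m - 8)/(m - 4*I)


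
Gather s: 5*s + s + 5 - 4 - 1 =6*s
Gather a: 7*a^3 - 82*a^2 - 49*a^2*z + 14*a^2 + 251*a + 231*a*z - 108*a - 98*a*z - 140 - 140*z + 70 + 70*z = 7*a^3 + a^2*(-49*z - 68) + a*(133*z + 143) - 70*z - 70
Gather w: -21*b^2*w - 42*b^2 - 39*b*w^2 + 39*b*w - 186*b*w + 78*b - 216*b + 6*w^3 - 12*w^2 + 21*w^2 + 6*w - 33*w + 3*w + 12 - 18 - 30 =-42*b^2 - 138*b + 6*w^3 + w^2*(9 - 39*b) + w*(-21*b^2 - 147*b - 24) - 36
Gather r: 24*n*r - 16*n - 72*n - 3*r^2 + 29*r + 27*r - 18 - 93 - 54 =-88*n - 3*r^2 + r*(24*n + 56) - 165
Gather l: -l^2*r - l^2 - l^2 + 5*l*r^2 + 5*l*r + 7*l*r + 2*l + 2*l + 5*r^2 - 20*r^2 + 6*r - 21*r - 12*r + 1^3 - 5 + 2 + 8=l^2*(-r - 2) + l*(5*r^2 + 12*r + 4) - 15*r^2 - 27*r + 6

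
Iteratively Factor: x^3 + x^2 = (x + 1)*(x^2) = x*(x + 1)*(x)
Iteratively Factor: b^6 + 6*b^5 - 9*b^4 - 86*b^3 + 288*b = (b + 4)*(b^5 + 2*b^4 - 17*b^3 - 18*b^2 + 72*b) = (b + 4)^2*(b^4 - 2*b^3 - 9*b^2 + 18*b) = b*(b + 4)^2*(b^3 - 2*b^2 - 9*b + 18) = b*(b - 2)*(b + 4)^2*(b^2 - 9) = b*(b - 2)*(b + 3)*(b + 4)^2*(b - 3)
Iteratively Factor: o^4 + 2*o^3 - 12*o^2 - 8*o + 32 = (o + 4)*(o^3 - 2*o^2 - 4*o + 8) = (o - 2)*(o + 4)*(o^2 - 4) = (o - 2)^2*(o + 4)*(o + 2)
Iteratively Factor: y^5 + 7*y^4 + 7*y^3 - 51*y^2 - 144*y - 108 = (y + 3)*(y^4 + 4*y^3 - 5*y^2 - 36*y - 36) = (y + 2)*(y + 3)*(y^3 + 2*y^2 - 9*y - 18) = (y - 3)*(y + 2)*(y + 3)*(y^2 + 5*y + 6) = (y - 3)*(y + 2)*(y + 3)^2*(y + 2)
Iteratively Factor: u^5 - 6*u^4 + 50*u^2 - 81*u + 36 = (u - 1)*(u^4 - 5*u^3 - 5*u^2 + 45*u - 36) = (u - 1)*(u + 3)*(u^3 - 8*u^2 + 19*u - 12) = (u - 4)*(u - 1)*(u + 3)*(u^2 - 4*u + 3) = (u - 4)*(u - 1)^2*(u + 3)*(u - 3)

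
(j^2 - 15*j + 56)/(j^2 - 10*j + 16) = (j - 7)/(j - 2)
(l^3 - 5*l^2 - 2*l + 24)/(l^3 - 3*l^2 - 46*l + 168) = (l^2 - l - 6)/(l^2 + l - 42)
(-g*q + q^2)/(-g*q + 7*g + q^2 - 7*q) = q/(q - 7)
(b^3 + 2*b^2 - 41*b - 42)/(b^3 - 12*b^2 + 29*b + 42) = (b + 7)/(b - 7)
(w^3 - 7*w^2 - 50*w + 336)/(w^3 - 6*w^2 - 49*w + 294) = (w - 8)/(w - 7)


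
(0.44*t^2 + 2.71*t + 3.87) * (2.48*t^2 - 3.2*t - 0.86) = 1.0912*t^4 + 5.3128*t^3 + 0.547199999999999*t^2 - 14.7146*t - 3.3282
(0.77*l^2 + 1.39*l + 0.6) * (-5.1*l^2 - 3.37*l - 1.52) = -3.927*l^4 - 9.6839*l^3 - 8.9147*l^2 - 4.1348*l - 0.912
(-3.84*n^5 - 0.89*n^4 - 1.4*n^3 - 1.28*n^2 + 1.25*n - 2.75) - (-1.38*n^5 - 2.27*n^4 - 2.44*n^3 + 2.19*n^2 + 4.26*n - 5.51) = -2.46*n^5 + 1.38*n^4 + 1.04*n^3 - 3.47*n^2 - 3.01*n + 2.76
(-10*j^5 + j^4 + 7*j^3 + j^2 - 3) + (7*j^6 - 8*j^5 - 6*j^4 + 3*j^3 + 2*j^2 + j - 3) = 7*j^6 - 18*j^5 - 5*j^4 + 10*j^3 + 3*j^2 + j - 6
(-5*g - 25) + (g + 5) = -4*g - 20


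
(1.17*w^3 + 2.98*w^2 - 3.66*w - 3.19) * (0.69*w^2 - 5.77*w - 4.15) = 0.8073*w^5 - 4.6947*w^4 - 24.5755*w^3 + 6.5501*w^2 + 33.5953*w + 13.2385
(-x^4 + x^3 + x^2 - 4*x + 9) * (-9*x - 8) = 9*x^5 - x^4 - 17*x^3 + 28*x^2 - 49*x - 72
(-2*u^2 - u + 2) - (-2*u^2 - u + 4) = -2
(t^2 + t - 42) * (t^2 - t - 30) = t^4 - 73*t^2 + 12*t + 1260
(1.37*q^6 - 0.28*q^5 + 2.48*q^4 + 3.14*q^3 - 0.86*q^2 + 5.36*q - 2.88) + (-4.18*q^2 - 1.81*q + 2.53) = 1.37*q^6 - 0.28*q^5 + 2.48*q^4 + 3.14*q^3 - 5.04*q^2 + 3.55*q - 0.35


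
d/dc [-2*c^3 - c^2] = 2*c*(-3*c - 1)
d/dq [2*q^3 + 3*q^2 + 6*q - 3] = 6*q^2 + 6*q + 6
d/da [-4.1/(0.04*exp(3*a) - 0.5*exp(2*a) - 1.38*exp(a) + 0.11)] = (0.492*exp(2*a) - 4.1*exp(a) - 5.658)*exp(a)/(0.04*exp(3*a) - 0.5*exp(2*a) - 1.38*exp(a) + 0.11)^2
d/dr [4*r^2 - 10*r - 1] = 8*r - 10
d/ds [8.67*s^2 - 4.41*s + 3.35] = 17.34*s - 4.41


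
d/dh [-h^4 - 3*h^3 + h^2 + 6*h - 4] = -4*h^3 - 9*h^2 + 2*h + 6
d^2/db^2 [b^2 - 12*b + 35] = 2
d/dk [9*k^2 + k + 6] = 18*k + 1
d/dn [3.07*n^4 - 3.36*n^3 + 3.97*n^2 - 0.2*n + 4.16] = 12.28*n^3 - 10.08*n^2 + 7.94*n - 0.2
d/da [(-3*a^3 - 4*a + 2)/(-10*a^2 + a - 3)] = (-(20*a - 1)*(3*a^3 + 4*a - 2) + (9*a^2 + 4)*(10*a^2 - a + 3))/(10*a^2 - a + 3)^2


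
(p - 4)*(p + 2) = p^2 - 2*p - 8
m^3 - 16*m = m*(m - 4)*(m + 4)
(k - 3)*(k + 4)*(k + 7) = k^3 + 8*k^2 - 5*k - 84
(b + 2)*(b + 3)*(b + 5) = b^3 + 10*b^2 + 31*b + 30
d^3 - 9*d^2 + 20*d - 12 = (d - 6)*(d - 2)*(d - 1)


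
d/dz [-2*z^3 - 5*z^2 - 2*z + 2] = -6*z^2 - 10*z - 2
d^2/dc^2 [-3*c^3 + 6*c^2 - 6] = 12 - 18*c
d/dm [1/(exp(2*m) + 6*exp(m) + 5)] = 2*(-exp(m) - 3)*exp(m)/(exp(2*m) + 6*exp(m) + 5)^2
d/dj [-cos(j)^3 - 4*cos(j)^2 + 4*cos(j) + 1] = (3*cos(j)^2 + 8*cos(j) - 4)*sin(j)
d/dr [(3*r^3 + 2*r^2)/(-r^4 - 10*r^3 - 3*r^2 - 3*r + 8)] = r*(3*r^5 + 4*r^4 + 11*r^3 - 18*r^2 + 66*r + 32)/(r^8 + 20*r^7 + 106*r^6 + 66*r^5 + 53*r^4 - 142*r^3 - 39*r^2 - 48*r + 64)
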